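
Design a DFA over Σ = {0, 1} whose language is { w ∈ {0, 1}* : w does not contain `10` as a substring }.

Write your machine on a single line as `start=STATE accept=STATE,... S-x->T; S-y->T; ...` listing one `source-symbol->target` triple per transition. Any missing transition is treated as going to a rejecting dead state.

start=q0; accept=q0,q1; q0-0->q0; q0-1->q1; q1-0->q2; q1-1->q1; q2-0->q2; q2-1->q2

Track partial matches of the forbidden pattern `10`. State q2 is a dead state reached once `10` has occurred; every other state accepts. q0 means no part of `10` is currently matched.
A 3-state machine:
        0   1  
>* q0   q0  q1 
 * q1   q2  q1 
   q2   q2  q2 
(> = start, * = accepting)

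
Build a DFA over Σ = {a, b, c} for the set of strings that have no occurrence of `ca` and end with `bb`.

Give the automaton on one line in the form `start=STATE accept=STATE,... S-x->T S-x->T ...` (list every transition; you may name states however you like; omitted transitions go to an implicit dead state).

start=s0 accept=s3 s0-a->s0 s0-b->s1 s0-c->s2 s1-a->s0 s1-b->s3 s1-c->s2 s2-a->s4 s2-b->s1 s2-c->s2 s3-a->s0 s3-b->s3 s3-c->s2 s4-a->s4 s4-b->s4 s4-c->s4

Run two small machines in parallel and take their product. One (3 states) tracks partial matches of the forbidden pattern `ca`; the other (3 states) tracks how much of the suffix `bb` has currently been matched. Each combined state is a pair, one component from each; accept when both components accept. After merging equivalent states the machine shrinks.
A 5-state machine:
        a   b   c  
>  s0   s0  s1  s2 
   s1   s0  s3  s2 
   s2   s4  s1  s2 
 * s3   s0  s3  s2 
   s4   s4  s4  s4 
(> = start, * = accepting)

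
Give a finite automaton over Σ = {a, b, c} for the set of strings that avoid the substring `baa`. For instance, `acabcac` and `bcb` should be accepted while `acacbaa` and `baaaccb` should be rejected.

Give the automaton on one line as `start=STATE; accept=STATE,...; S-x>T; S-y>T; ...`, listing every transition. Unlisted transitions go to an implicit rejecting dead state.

start=S0; accept=S0,S1,S2; S0-a>S0; S0-b>S1; S0-c>S0; S1-a>S2; S1-b>S1; S1-c>S0; S2-a>S3; S2-b>S1; S2-c>S0; S3-a>S3; S3-b>S3; S3-c>S3

This is the complement of 'contains `baa`'. Use the same substring-matching states — S0 through S3 holding how much of `baa` has just been matched — but flip the accepting set: everything except the trap S3 accepts.
With 4 states:
        a   b   c  
>* S0   S0  S1  S0 
 * S1   S2  S1  S0 
 * S2   S3  S1  S0 
   S3   S3  S3  S3 
(> = start, * = accepting)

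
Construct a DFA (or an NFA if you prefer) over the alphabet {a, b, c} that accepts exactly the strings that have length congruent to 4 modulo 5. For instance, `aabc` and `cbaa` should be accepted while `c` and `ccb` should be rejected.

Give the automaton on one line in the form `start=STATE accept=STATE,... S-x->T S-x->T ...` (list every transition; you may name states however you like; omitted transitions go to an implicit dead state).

Only the length mod 5 matters, so use a 5-cycle: from any state, every input symbol moves to the next state, wrapping S4 back to S0. Mark S4 accepting.
5 states suffice.
        a   b   c  
>  S0   S1  S1  S1 
   S1   S2  S2  S2 
   S2   S3  S3  S3 
   S3   S4  S4  S4 
 * S4   S0  S0  S0 
(> = start, * = accepting)

start=S0 accept=S4 S0-a->S1 S0-b->S1 S0-c->S1 S1-a->S2 S1-b->S2 S1-c->S2 S2-a->S3 S2-b->S3 S2-c->S3 S3-a->S4 S3-b->S4 S3-c->S4 S4-a->S0 S4-b->S0 S4-c->S0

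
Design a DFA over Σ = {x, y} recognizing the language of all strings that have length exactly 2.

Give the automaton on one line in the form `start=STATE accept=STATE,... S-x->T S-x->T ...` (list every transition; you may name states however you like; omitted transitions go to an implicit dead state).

Count input length up to 3: every symbol moves from S0 toward S3, which means 'more than 2' and absorbs. Accept from {S2}.
        x   y  
>  S0   S1  S1 
   S1   S2  S2 
 * S2   S3  S3 
   S3   S3  S3 
(> = start, * = accepting)

start=S0 accept=S2 S0-x->S1 S0-y->S1 S1-x->S2 S1-y->S2 S2-x->S3 S2-y->S3 S3-x->S3 S3-y->S3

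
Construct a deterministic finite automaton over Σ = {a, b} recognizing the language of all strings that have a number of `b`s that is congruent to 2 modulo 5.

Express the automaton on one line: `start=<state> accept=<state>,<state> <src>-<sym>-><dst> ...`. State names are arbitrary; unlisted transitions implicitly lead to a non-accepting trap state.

start=s0 accept=s2 s0-a->s0 s0-b->s1 s1-a->s1 s1-b->s2 s2-a->s2 s2-b->s3 s3-a->s3 s3-b->s4 s4-a->s4 s4-b->s0

Keep the running count of `b`s modulo 5: each `b` advances along the cycle s0 → s1 → s2 → s3 → s4 → s0 while other symbols loop. Accept at s2.
With 5 states:
        a   b  
>  s0   s0  s1 
   s1   s1  s2 
 * s2   s2  s3 
   s3   s3  s4 
   s4   s4  s0 
(> = start, * = accepting)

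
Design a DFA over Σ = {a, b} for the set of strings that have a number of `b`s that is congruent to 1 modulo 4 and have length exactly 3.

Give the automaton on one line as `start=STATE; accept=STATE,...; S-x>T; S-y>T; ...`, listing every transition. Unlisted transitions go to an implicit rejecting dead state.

Build one automaton per condition and run them in lockstep. One (4 states) tracks the count of `b`s modulo 4; the other (5 states) tracks the input length, saturating at 4. Each combined state is a pair, one component from each; accept when both components accept.
A 14-state machine:
          a    b  
>  S0     S1   S2 
   S1     S3   S4 
   S2     S4   S5 
   S3     S6   S7 
   S4     S7   S8 
   S5     S8   S9 
   S6    S10  S11 
 * S7    S11  S12 
   S8    S12  S13 
   S9    S13  S10 
   S10   S10  S11 
   S11   S11  S12 
   S12   S12  S13 
   S13   S13  S10 
(> = start, * = accepting)

start=S0; accept=S7; S0-a>S1; S0-b>S2; S1-a>S3; S1-b>S4; S2-a>S4; S2-b>S5; S3-a>S6; S3-b>S7; S4-a>S7; S4-b>S8; S5-a>S8; S5-b>S9; S6-a>S10; S6-b>S11; S7-a>S11; S7-b>S12; S8-a>S12; S8-b>S13; S9-a>S13; S9-b>S10; S10-a>S10; S10-b>S11; S11-a>S11; S11-b>S12; S12-a>S12; S12-b>S13; S13-a>S13; S13-b>S10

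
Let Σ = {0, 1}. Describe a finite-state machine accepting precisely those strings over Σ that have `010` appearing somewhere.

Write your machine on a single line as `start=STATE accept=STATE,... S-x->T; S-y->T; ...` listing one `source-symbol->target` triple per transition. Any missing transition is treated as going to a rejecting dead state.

Track how much of `010` has been matched so far: state s0 is no progress, s3 is the absorbing accept state reached once `010` has occurred. Intermediate states record partial matches; on a mismatch, fall back to the longest reusable overlap.
        0   1  
>  s0   s1  s0 
   s1   s1  s2 
   s2   s3  s0 
 * s3   s3  s3 
(> = start, * = accepting)

start=s0; accept=s3; s0-0->s1; s0-1->s0; s1-0->s1; s1-1->s2; s2-0->s3; s2-1->s0; s3-0->s3; s3-1->s3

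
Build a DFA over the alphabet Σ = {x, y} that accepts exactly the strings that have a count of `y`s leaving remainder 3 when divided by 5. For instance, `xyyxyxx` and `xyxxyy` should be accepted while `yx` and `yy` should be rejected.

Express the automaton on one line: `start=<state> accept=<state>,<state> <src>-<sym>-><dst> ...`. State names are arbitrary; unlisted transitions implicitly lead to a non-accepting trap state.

start=q0 accept=q3 q0-x->q0 q0-y->q1 q1-x->q1 q1-y->q2 q2-x->q2 q2-y->q3 q3-x->q3 q3-y->q4 q4-x->q4 q4-y->q0

Keep the running count of `y`s modulo 5: each `y` advances along the cycle q0 → q1 → q2 → q3 → q4 → q0 while other symbols loop. Accept at q3.
A 5-state machine:
        x   y  
>  q0   q0  q1 
   q1   q1  q2 
   q2   q2  q3 
 * q3   q3  q4 
   q4   q4  q0 
(> = start, * = accepting)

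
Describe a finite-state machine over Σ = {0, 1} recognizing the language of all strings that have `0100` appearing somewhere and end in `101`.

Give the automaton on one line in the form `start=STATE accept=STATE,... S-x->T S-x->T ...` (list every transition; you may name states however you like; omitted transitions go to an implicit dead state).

Handle the two conditions separately and then intersect. One (5 states) tracks whether and how much of `0100` has been seen; the other (4 states) tracks how much of the suffix `101` has currently been matched. Each combined state is a pair, one component from each; accept when both components accept. After merging equivalent states the machine shrinks.
With 8 states:
        0   1  
>  s0   s1  s0 
   s1   s1  s2 
   s2   s3  s0 
   s3   s4  s2 
   s4   s4  s5 
   s5   s6  s5 
   s6   s4  s7 
 * s7   s6  s5 
(> = start, * = accepting)

start=s0 accept=s7 s0-0->s1 s0-1->s0 s1-0->s1 s1-1->s2 s2-0->s3 s2-1->s0 s3-0->s4 s3-1->s2 s4-0->s4 s4-1->s5 s5-0->s6 s5-1->s5 s6-0->s4 s6-1->s7 s7-0->s6 s7-1->s5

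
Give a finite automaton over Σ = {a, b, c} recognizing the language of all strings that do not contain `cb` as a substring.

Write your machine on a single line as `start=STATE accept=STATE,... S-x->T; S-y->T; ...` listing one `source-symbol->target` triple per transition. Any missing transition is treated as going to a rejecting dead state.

start=q0; accept=q0,q1; q0-a->q0; q0-b->q0; q0-c->q1; q1-a->q0; q1-b->q2; q1-c->q1; q2-a->q2; q2-b->q2; q2-c->q2

This is the complement of 'contains `cb`'. Use the same substring-matching states — q0 through q2 holding how much of `cb` has just been matched — but flip the accepting set: everything except the trap q2 accepts.
3 states suffice.
        a   b   c  
>* q0   q0  q0  q1 
 * q1   q0  q2  q1 
   q2   q2  q2  q2 
(> = start, * = accepting)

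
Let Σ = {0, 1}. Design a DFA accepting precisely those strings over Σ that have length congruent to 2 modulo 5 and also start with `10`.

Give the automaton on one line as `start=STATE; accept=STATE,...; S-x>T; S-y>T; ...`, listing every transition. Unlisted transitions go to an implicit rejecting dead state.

Run two small machines in parallel and take their product. The first has 5 states tracking the input length modulo 5; the second has 4 states tracking whether the input so far still matches the prefix `10`. A product state is a pair (one from each), accepting exactly when both do.
With 12 states:
          0    1  
>  s0     s1   s2 
   s1     s3   s3 
   s2     s4   s3 
   s3     s5   s5 
 * s4     s6   s6 
   s5     s7   s7 
   s6     s8   s8 
   s7     s9   s9 
   s8    s10  s10 
   s9     s1   s1 
   s10   s11  s11 
   s11    s4   s4 
(> = start, * = accepting)

start=s0; accept=s4; s0-0>s1; s0-1>s2; s1-0>s3; s1-1>s3; s2-0>s4; s2-1>s3; s3-0>s5; s3-1>s5; s4-0>s6; s4-1>s6; s5-0>s7; s5-1>s7; s6-0>s8; s6-1>s8; s7-0>s9; s7-1>s9; s8-0>s10; s8-1>s10; s9-0>s1; s9-1>s1; s10-0>s11; s10-1>s11; s11-0>s4; s11-1>s4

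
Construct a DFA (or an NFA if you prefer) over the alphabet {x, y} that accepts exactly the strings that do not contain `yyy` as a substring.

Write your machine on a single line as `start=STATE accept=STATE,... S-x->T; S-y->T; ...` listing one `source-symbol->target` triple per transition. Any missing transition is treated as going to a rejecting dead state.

Track partial matches of the forbidden pattern `yyy`. State q3 is a dead state reached once `yyy` has occurred; every other state accepts. q0 means no part of `yyy` is currently matched.
        x   y  
>* q0   q0  q1 
 * q1   q0  q2 
 * q2   q0  q3 
   q3   q3  q3 
(> = start, * = accepting)

start=q0; accept=q0,q1,q2; q0-x->q0; q0-y->q1; q1-x->q0; q1-y->q2; q2-x->q0; q2-y->q3; q3-x->q3; q3-y->q3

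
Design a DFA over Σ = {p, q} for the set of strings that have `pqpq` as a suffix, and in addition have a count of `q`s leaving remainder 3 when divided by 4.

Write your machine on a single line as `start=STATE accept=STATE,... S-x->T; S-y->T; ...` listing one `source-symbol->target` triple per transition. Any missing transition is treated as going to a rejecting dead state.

start=S0; accept=S7; S0-p->S0; S0-q->S1; S1-p->S2; S1-q->S3; S2-p->S2; S2-q->S4; S3-p->S3; S3-q->S5; S4-p->S6; S4-q->S5; S5-p->S5; S5-q->S0; S6-p->S3; S6-q->S7; S7-p->S5; S7-q->S0

Build one automaton per condition and run them in lockstep. One (5 states) tracks how much of the suffix `pqpq` has currently been matched; the other (4 states) tracks the count of `q`s modulo 4. Each combined state is a pair, one component from each; accept when both components accept. Minimizing collapses redundant product states.
An 8-state machine:
        p   q  
>  S0   S0  S1 
   S1   S2  S3 
   S2   S2  S4 
   S3   S3  S5 
   S4   S6  S5 
   S5   S5  S0 
   S6   S3  S7 
 * S7   S5  S0 
(> = start, * = accepting)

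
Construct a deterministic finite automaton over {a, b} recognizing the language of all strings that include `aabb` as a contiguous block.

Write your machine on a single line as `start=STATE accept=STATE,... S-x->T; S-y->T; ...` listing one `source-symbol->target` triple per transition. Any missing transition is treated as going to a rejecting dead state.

start=s0; accept=s4; s0-a->s1; s0-b->s0; s1-a->s2; s1-b->s0; s2-a->s2; s2-b->s3; s3-a->s1; s3-b->s4; s4-a->s4; s4-b->s4

States s0..s3 record the length of the longest prefix of `aabb` that matches the current input suffix. Reaching s4 means `aabb` has been seen, and we stay there forever. Accept from s4.
5 states suffice.
        a   b  
>  s0   s1  s0 
   s1   s2  s0 
   s2   s2  s3 
   s3   s1  s4 
 * s4   s4  s4 
(> = start, * = accepting)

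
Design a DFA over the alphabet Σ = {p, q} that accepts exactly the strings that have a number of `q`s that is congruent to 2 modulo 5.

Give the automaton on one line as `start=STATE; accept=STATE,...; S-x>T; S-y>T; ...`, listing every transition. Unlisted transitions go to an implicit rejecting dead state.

start=s0; accept=s2; s0-p>s0; s0-q>s1; s1-p>s1; s1-q>s2; s2-p>s2; s2-q>s3; s3-p>s3; s3-q>s4; s4-p>s4; s4-q>s0

Keep the running count of `q`s modulo 5: each `q` advances along the cycle s0 → s1 → s2 → s3 → s4 → s0 while other symbols loop. Accept at s2.
        p   q  
>  s0   s0  s1 
   s1   s1  s2 
 * s2   s2  s3 
   s3   s3  s4 
   s4   s4  s0 
(> = start, * = accepting)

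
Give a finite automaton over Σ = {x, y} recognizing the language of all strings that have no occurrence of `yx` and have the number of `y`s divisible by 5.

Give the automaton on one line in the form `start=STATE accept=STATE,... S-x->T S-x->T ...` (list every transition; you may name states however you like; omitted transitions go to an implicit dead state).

start=q0 accept=q0,q6 q0-x->q0 q0-y->q1 q1-x->q2 q1-y->q3 q2-x->q2 q2-y->q2 q3-x->q2 q3-y->q4 q4-x->q2 q4-y->q5 q5-x->q2 q5-y->q6 q6-x->q2 q6-y->q1

Build one automaton per condition and run them in lockstep. The first has 3 states tracking partial matches of the forbidden pattern `yx`; the second has 5 states tracking the count of `y`s modulo 5. A product state is a pair (one from each), accepting exactly when both do. After merging equivalent states the machine shrinks.
7 states suffice.
        x   y  
>* q0   q0  q1 
   q1   q2  q3 
   q2   q2  q2 
   q3   q2  q4 
   q4   q2  q5 
   q5   q2  q6 
 * q6   q2  q1 
(> = start, * = accepting)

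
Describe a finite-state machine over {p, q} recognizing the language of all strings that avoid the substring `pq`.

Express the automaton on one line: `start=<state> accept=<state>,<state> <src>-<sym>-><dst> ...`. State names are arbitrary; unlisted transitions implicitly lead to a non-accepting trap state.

start=s0 accept=s0,s1 s0-p->s1 s0-q->s0 s1-p->s1 s1-q->s2 s2-p->s2 s2-q->s2

Track partial matches of the forbidden pattern `pq`. State s2 is a dead state reached once `pq` has occurred; every other state accepts. s0 means no part of `pq` is currently matched.
        p   q  
>* s0   s1  s0 
 * s1   s1  s2 
   s2   s2  s2 
(> = start, * = accepting)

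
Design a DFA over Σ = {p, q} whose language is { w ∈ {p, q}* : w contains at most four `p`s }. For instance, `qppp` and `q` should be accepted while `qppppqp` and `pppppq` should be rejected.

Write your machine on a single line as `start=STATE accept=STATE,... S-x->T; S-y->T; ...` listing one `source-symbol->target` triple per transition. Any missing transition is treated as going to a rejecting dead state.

start=S0; accept=S0,S1,S2,S3,S4; S0-p->S1; S0-q->S0; S1-p->S2; S1-q->S1; S2-p->S3; S2-q->S2; S3-p->S4; S3-q->S3; S4-p->S5; S4-q->S4; S5-p->S5; S5-q->S5

Count `p`s, saturating at 5: states S0 through S4 mean 0 through 4 `p`s seen; S5 means more than 4. Each `p` increments (capped at S5); other symbols loop. Accept from {S0, S1, S2, S3, S4}.
        p   q  
>* S0   S1  S0 
 * S1   S2  S1 
 * S2   S3  S2 
 * S3   S4  S3 
 * S4   S5  S4 
   S5   S5  S5 
(> = start, * = accepting)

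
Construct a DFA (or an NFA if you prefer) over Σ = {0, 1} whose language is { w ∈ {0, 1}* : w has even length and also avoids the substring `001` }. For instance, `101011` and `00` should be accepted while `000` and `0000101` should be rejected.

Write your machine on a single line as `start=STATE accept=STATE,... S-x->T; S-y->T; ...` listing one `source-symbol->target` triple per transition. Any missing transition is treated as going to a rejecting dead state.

Run two small machines in parallel and take their product. The first has 2 states tracking the input length modulo 2; the second has 4 states tracking partial matches of the forbidden pattern `001`. A product state is a pair (one from each), accepting exactly when both do.
An 8-state machine:
        0   1  
>* S0   S1  S2 
   S1   S3  S0 
   S2   S4  S0 
 * S3   S5  S6 
 * S4   S5  S2 
   S5   S3  S7 
   S6   S7  S7 
   S7   S6  S6 
(> = start, * = accepting)

start=S0; accept=S0,S3,S4; S0-0->S1; S0-1->S2; S1-0->S3; S1-1->S0; S2-0->S4; S2-1->S0; S3-0->S5; S3-1->S6; S4-0->S5; S4-1->S2; S5-0->S3; S5-1->S7; S6-0->S7; S6-1->S7; S7-0->S6; S7-1->S6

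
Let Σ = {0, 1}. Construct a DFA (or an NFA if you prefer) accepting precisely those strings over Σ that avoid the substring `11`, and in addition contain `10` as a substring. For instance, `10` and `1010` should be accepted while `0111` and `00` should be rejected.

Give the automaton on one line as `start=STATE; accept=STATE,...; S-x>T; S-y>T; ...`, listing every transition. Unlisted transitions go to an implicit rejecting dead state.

start=s0; accept=s2,s4; s0-0>s0; s0-1>s1; s1-0>s2; s1-1>s3; s2-0>s2; s2-1>s4; s3-0>s3; s3-1>s3; s4-0>s2; s4-1>s3

Run two small machines in parallel and take their product. The first has 3 states tracking partial matches of the forbidden pattern `11`; the second has 3 states tracking whether and how much of `10` has been seen. A product state is a pair (one from each), accepting exactly when both do. Minimizing collapses redundant product states.
A 5-state machine:
        0   1  
>  s0   s0  s1 
   s1   s2  s3 
 * s2   s2  s4 
   s3   s3  s3 
 * s4   s2  s3 
(> = start, * = accepting)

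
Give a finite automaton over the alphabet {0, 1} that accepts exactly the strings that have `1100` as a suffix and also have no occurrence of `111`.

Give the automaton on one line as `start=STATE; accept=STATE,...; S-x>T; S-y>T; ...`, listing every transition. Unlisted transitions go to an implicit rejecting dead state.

start=S0; accept=S5; S0-0>S0; S0-1>S1; S1-0>S0; S1-1>S2; S2-0>S3; S2-1>S4; S3-0>S5; S3-1>S1; S4-0>S4; S4-1>S4; S5-0>S0; S5-1>S1

Run two small machines in parallel and take their product. One (5 states) tracks how much of the suffix `1100` has currently been matched; the other (4 states) tracks partial matches of the forbidden pattern `111`. Each combined state is a pair, one component from each; accept when both components accept. Equivalent product states are then merged.
6 states suffice.
        0   1  
>  S0   S0  S1 
   S1   S0  S2 
   S2   S3  S4 
   S3   S5  S1 
   S4   S4  S4 
 * S5   S0  S1 
(> = start, * = accepting)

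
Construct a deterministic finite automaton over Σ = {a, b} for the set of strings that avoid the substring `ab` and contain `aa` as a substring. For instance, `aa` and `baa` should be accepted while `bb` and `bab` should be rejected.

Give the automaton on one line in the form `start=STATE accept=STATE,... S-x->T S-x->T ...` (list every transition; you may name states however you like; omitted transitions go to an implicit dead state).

Build one automaton per condition and run them in lockstep. The first has 3 states tracking partial matches of the forbidden pattern `ab`; the second has 3 states tracking whether and how much of `aa` has been seen. A product state is a pair (one from each), accepting exactly when both do. Minimizing collapses redundant product states.
A 4-state machine:
        a   b  
>  q0   q1  q0 
   q1   q2  q3 
 * q2   q2  q3 
   q3   q3  q3 
(> = start, * = accepting)

start=q0 accept=q2 q0-a->q1 q0-b->q0 q1-a->q2 q1-b->q3 q2-a->q2 q2-b->q3 q3-a->q3 q3-b->q3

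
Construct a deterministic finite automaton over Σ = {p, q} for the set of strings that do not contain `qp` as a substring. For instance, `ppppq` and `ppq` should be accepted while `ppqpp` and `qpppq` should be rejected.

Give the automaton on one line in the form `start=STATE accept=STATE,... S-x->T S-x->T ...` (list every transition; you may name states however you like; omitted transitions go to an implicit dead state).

Track partial matches of the forbidden pattern `qp`. State C is a dead state reached once `qp` has occurred; every other state accepts. A means no part of `qp` is currently matched.
       p  q 
>* A   A  B 
 * B   C  B 
   C   C  C 
(> = start, * = accepting)

start=A accept=A,B A-p->A A-q->B B-p->C B-q->B C-p->C C-q->C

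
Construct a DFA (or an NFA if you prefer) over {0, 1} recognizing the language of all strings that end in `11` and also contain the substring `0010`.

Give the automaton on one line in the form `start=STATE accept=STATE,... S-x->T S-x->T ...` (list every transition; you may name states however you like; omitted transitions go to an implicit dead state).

Handle the two conditions separately and then intersect. One (3 states) tracks how much of the suffix `11` has currently been matched; the other (5 states) tracks whether and how much of `0010` has been seen. Each combined state is a pair, one component from each; accept when both components accept.
9 states suffice.
        0   1  
>  S0   S1  S2 
   S1   S3  S2 
   S2   S1  S4 
   S3   S3  S5 
   S4   S1  S4 
   S5   S6  S4 
   S6   S6  S7 
   S7   S6  S8 
 * S8   S6  S8 
(> = start, * = accepting)

start=S0 accept=S8 S0-0->S1 S0-1->S2 S1-0->S3 S1-1->S2 S2-0->S1 S2-1->S4 S3-0->S3 S3-1->S5 S4-0->S1 S4-1->S4 S5-0->S6 S5-1->S4 S6-0->S6 S6-1->S7 S7-0->S6 S7-1->S8 S8-0->S6 S8-1->S8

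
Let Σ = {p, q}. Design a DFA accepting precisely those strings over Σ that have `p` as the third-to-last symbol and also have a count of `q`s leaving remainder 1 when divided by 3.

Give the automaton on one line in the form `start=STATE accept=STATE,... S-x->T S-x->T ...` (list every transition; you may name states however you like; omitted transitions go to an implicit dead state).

start=A accept=H,I,L,N A-p->B A-q->C B-p->D B-q->E C-p->F C-q->G D-p->D D-q->H E-p->I E-q->G F-p->J F-q->G G-p->K G-q->A H-p->I H-q->G I-p->J I-q->G J-p->L J-q->G K-p->K K-q->M L-p->L L-q->G M-p->B M-q->N N-p->F N-q->G

Handle the two conditions separately and then intersect. The first has 15 states tracking the last 3 symbols read; the second has 3 states tracking the count of `q`s modulo 3. A product state is a pair (one from each), accepting exactly when both do. After merging equivalent states the machine shrinks.
A 14-state machine:
       p  q 
>  A   B  C 
   B   D  E 
   C   F  G 
   D   D  H 
   E   I  G 
   F   J  G 
   G   K  A 
 * H   I  G 
 * I   J  G 
   J   L  G 
   K   K  M 
 * L   L  G 
   M   B  N 
 * N   F  G 
(> = start, * = accepting)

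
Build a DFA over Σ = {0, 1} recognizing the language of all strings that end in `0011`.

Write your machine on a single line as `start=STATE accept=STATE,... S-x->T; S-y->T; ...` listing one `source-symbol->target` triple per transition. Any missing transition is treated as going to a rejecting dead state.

Let each state record the length of the longest suffix of the input read so far that is also a prefix of `0011`. B means the last symbol is `0`; C means the last 2 symbols are `00`; D means the last 3 symbols are `001`; E means the last 4 symbols are `0011`. Accept only at E, where the string currently ends in `0011`.
5 states suffice.
       0  1 
>  A   B  A 
   B   C  A 
   C   C  D 
   D   B  E 
 * E   B  A 
(> = start, * = accepting)

start=A; accept=E; A-0->B; A-1->A; B-0->C; B-1->A; C-0->C; C-1->D; D-0->B; D-1->E; E-0->B; E-1->A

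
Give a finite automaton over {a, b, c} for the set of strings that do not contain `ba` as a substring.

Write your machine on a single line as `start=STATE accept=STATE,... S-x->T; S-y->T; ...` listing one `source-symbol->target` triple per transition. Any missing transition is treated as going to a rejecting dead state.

Track partial matches of the forbidden pattern `ba`. State S2 is a dead state reached once `ba` has occurred; every other state accepts. S0 means no part of `ba` is currently matched.
        a   b   c  
>* S0   S0  S1  S0 
 * S1   S2  S1  S0 
   S2   S2  S2  S2 
(> = start, * = accepting)

start=S0; accept=S0,S1; S0-a->S0; S0-b->S1; S0-c->S0; S1-a->S2; S1-b->S1; S1-c->S0; S2-a->S2; S2-b->S2; S2-c->S2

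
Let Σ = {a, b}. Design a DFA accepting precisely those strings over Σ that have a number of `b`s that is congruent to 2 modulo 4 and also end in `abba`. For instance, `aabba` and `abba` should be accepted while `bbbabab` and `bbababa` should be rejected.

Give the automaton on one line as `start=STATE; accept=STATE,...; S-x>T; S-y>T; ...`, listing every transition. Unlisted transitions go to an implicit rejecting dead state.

start=q0; accept=q7; q0-a>q1; q0-b>q2; q1-a>q1; q1-b>q3; q2-a>q2; q2-b>q4; q3-a>q2; q3-b>q5; q4-a>q4; q4-b>q6; q5-a>q7; q5-b>q6; q6-a>q6; q6-b>q0; q7-a>q4; q7-b>q6

Build one automaton per condition and run them in lockstep. The first has 4 states tracking the count of `b`s modulo 4; the second has 5 states tracking how much of the suffix `abba` has currently been matched. A product state is a pair (one from each), accepting exactly when both do. Equivalent product states are then merged.
With 8 states:
        a   b  
>  q0   q1  q2 
   q1   q1  q3 
   q2   q2  q4 
   q3   q2  q5 
   q4   q4  q6 
   q5   q7  q6 
   q6   q6  q0 
 * q7   q4  q6 
(> = start, * = accepting)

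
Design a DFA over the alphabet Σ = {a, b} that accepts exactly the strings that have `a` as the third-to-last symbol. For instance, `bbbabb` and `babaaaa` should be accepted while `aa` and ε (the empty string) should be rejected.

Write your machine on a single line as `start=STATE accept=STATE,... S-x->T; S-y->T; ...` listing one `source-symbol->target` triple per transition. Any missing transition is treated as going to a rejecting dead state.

Because acceptance depends on a position counted from the end, the machine has to buffer the most recent 3 symbols. Make each state the string of the last up-to-3 symbols read; on input `x` shift the window left and append `x`. Accept when the buffered window has length 3 and begins with `a`.
With 15 states:
          a    b  
>  S0     S1   S2 
   S1     S3   S4 
   S2     S5   S6 
   S3     S7   S8 
   S4     S9  S10 
   S5    S11  S12 
   S6    S13  S14 
 * S7     S7   S8 
 * S8     S9  S10 
 * S9    S11  S12 
 * S10   S13  S14 
   S11    S7   S8 
   S12    S9  S10 
   S13   S11  S12 
   S14   S13  S14 
(> = start, * = accepting)

start=S0; accept=S7,S8,S9,S10; S0-a->S1; S0-b->S2; S1-a->S3; S1-b->S4; S2-a->S5; S2-b->S6; S3-a->S7; S3-b->S8; S4-a->S9; S4-b->S10; S5-a->S11; S5-b->S12; S6-a->S13; S6-b->S14; S7-a->S7; S7-b->S8; S8-a->S9; S8-b->S10; S9-a->S11; S9-b->S12; S10-a->S13; S10-b->S14; S11-a->S7; S11-b->S8; S12-a->S9; S12-b->S10; S13-a->S11; S13-b->S12; S14-a->S13; S14-b->S14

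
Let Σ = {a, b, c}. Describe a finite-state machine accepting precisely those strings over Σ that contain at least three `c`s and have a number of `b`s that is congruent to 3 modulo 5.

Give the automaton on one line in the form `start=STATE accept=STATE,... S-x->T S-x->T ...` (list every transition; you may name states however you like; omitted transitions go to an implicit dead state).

start=s0 accept=s18 s0-a->s0 s0-b->s1 s0-c->s2 s1-a->s1 s1-b->s3 s1-c->s4 s2-a->s2 s2-b->s4 s2-c->s5 s3-a->s3 s3-b->s6 s3-c->s7 s4-a->s4 s4-b->s7 s4-c->s8 s5-a->s5 s5-b->s8 s5-c->s9 s6-a->s6 s6-b->s10 s6-c->s11 s7-a->s7 s7-b->s11 s7-c->s12 s8-a->s8 s8-b->s12 s8-c->s13 s9-a->s9 s9-b->s13 s9-c->s9 s10-a->s10 s10-b->s0 s10-c->s14 s11-a->s11 s11-b->s14 s11-c->s15 s12-a->s12 s12-b->s15 s12-c->s16 s13-a->s13 s13-b->s16 s13-c->s13 s14-a->s14 s14-b->s2 s14-c->s17 s15-a->s15 s15-b->s17 s15-c->s18 s16-a->s16 s16-b->s18 s16-c->s16 s17-a->s17 s17-b->s5 s17-c->s19 s18-a->s18 s18-b->s19 s18-c->s18 s19-a->s19 s19-b->s9 s19-c->s19

Run two small machines in parallel and take their product. One (5 states) tracks the count of `c`s, saturating at 4; the other (5 states) tracks the count of `b`s modulo 5. Each combined state is a pair, one component from each; accept when both components accept. Minimizing collapses redundant product states.
A 20-state machine:
          a    b    c  
>  s0     s0   s1   s2 
   s1     s1   s3   s4 
   s2     s2   s4   s5 
   s3     s3   s6   s7 
   s4     s4   s7   s8 
   s5     s5   s8   s9 
   s6     s6  s10  s11 
   s7     s7  s11  s12 
   s8     s8  s12  s13 
   s9     s9  s13   s9 
   s10   s10   s0  s14 
   s11   s11  s14  s15 
   s12   s12  s15  s16 
   s13   s13  s16  s13 
   s14   s14   s2  s17 
   s15   s15  s17  s18 
   s16   s16  s18  s16 
   s17   s17   s5  s19 
 * s18   s18  s19  s18 
   s19   s19   s9  s19 
(> = start, * = accepting)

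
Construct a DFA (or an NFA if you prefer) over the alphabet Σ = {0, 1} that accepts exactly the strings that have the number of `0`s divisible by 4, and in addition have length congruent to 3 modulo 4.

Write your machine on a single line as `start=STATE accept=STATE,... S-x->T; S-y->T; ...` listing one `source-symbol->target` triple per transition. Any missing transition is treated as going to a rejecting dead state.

start=q0; accept=q9; q0-0->q1; q0-1->q2; q1-0->q3; q1-1->q4; q2-0->q4; q2-1->q5; q3-0->q6; q3-1->q7; q4-0->q7; q4-1->q8; q5-0->q8; q5-1->q9; q6-0->q0; q6-1->q10; q7-0->q10; q7-1->q11; q8-0->q11; q8-1->q12; q9-0->q12; q9-1->q0; q10-0->q2; q10-1->q13; q11-0->q13; q11-1->q14; q12-0->q14; q12-1->q1; q13-0->q5; q13-1->q15; q14-0->q15; q14-1->q3; q15-0->q9; q15-1->q6

Build one automaton per condition and run them in lockstep. One (4 states) tracks the count of `0`s modulo 4; the other (4 states) tracks the input length modulo 4. Each combined state is a pair, one component from each; accept when both components accept.
With 16 states:
          0    1  
>  q0     q1   q2 
   q1     q3   q4 
   q2     q4   q5 
   q3     q6   q7 
   q4     q7   q8 
   q5     q8   q9 
   q6     q0  q10 
   q7    q10  q11 
   q8    q11  q12 
 * q9    q12   q0 
   q10    q2  q13 
   q11   q13  q14 
   q12   q14   q1 
   q13    q5  q15 
   q14   q15   q3 
   q15    q9   q6 
(> = start, * = accepting)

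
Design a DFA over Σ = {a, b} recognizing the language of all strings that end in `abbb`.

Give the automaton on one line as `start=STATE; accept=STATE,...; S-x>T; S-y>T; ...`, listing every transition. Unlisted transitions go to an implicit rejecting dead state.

Remember how much of `abbb` the current input suffix matches. State q0 means no match yet; q1 means the last symbol is `a`; q2 means the last 2 symbols are `ab`; q3 means the last 3 symbols are `abb`; q4 means the last 4 symbols are `abbb`. Only q4 accepts. On a mismatch, fall back to the longest proper suffix that is still a prefix of `abbb`.
A 5-state machine:
        a   b  
>  q0   q1  q0 
   q1   q1  q2 
   q2   q1  q3 
   q3   q1  q4 
 * q4   q1  q0 
(> = start, * = accepting)

start=q0; accept=q4; q0-a>q1; q0-b>q0; q1-a>q1; q1-b>q2; q2-a>q1; q2-b>q3; q3-a>q1; q3-b>q4; q4-a>q1; q4-b>q0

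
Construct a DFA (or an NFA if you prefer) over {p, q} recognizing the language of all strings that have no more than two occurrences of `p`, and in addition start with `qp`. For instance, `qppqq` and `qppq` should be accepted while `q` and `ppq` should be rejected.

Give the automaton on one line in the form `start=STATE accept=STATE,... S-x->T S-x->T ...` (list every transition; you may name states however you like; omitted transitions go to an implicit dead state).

start=A accept=E,H A-p->B A-q->C B-p->D B-q->B C-p->E C-q->F D-p->G D-q->D E-p->H E-q->E F-p->B F-q->F G-p->G G-q->G H-p->I H-q->H I-p->I I-q->I

Build one automaton per condition and run them in lockstep. The first has 4 states tracking the count of `p`s, saturating at 3; the second has 4 states tracking whether the input so far still matches the prefix `qp`. A product state is a pair (one from each), accepting exactly when both do.
With 9 states:
       p  q 
>  A   B  C 
   B   D  B 
   C   E  F 
   D   G  D 
 * E   H  E 
   F   B  F 
   G   G  G 
 * H   I  H 
   I   I  I 
(> = start, * = accepting)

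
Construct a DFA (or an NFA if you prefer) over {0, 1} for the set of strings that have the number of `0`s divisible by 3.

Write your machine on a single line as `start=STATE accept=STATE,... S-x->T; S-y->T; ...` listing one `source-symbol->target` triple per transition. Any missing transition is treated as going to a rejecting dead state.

start=q0; accept=q0; q0-0->q1; q0-1->q0; q1-0->q2; q1-1->q1; q2-0->q0; q2-1->q2

The only thing that matters is how many `0`s have appeared, reduced mod 3. Use one state per residue: q0 for 0, …, q2 for 2. Reading `0` moves to the next residue; anything else stays put. q0 is accepting.
With 3 states:
        0   1  
>* q0   q1  q0 
   q1   q2  q1 
   q2   q0  q2 
(> = start, * = accepting)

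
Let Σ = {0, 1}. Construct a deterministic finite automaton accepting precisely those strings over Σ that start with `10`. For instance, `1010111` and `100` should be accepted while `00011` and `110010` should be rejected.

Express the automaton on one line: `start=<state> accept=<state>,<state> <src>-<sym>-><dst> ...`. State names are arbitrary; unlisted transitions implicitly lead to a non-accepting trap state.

Walk along `10` while the input agrees: from q0 take `1` to q1, and so on. Any deviation drops to the rejecting sink q3. Once q2 is reached the prefix is confirmed and every continuation is accepted.
4 states suffice.
        0   1  
>  q0   q3  q1 
   q1   q2  q3 
 * q2   q2  q2 
   q3   q3  q3 
(> = start, * = accepting)

start=q0 accept=q2 q0-0->q3 q0-1->q1 q1-0->q2 q1-1->q3 q2-0->q2 q2-1->q2 q3-0->q3 q3-1->q3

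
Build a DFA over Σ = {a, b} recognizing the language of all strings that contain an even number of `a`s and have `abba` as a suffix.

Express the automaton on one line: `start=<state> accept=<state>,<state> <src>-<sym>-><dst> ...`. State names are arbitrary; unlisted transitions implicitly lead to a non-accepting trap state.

Handle the two conditions separately and then intersect. The first has 2 states tracking the count of `a`s modulo 2; the second has 5 states tracking how much of the suffix `abba` has currently been matched. A product state is a pair (one from each), accepting exactly when both do. Minimizing collapses redundant product states.
A 6-state machine:
        a   b  
>  S0   S1  S0 
   S1   S0  S2 
   S2   S0  S3 
   S3   S4  S5 
 * S4   S1  S0 
   S5   S0  S5 
(> = start, * = accepting)

start=S0 accept=S4 S0-a->S1 S0-b->S0 S1-a->S0 S1-b->S2 S2-a->S0 S2-b->S3 S3-a->S4 S3-b->S5 S4-a->S1 S4-b->S0 S5-a->S0 S5-b->S5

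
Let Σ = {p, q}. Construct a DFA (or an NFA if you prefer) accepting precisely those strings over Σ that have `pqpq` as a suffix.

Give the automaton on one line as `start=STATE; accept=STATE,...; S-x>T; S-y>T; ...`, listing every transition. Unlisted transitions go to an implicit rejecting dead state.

Let each state record the length of the longest suffix of the input read so far that is also a prefix of `pqpq`. S1 means the last symbol is `p`; S2 means the last 2 symbols are `pq`; S3 means the last 3 symbols are `pqp`; S4 means the last 4 symbols are `pqpq`. Accept only at S4, where the string currently ends in `pqpq`.
        p   q  
>  S0   S1  S0 
   S1   S1  S2 
   S2   S3  S0 
   S3   S1  S4 
 * S4   S3  S0 
(> = start, * = accepting)

start=S0; accept=S4; S0-p>S1; S0-q>S0; S1-p>S1; S1-q>S2; S2-p>S3; S2-q>S0; S3-p>S1; S3-q>S4; S4-p>S3; S4-q>S0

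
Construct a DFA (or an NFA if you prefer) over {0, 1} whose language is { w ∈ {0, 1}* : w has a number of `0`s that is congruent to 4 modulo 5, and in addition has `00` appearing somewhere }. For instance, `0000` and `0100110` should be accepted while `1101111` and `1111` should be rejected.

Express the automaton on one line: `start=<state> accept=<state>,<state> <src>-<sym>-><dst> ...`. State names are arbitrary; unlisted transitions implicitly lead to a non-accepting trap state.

Build one automaton per condition and run them in lockstep. One (5 states) tracks the count of `0`s modulo 5; the other (3 states) tracks whether and how much of `00` has been seen. Each combined state is a pair, one component from each; accept when both components accept.
          0    1  
>  q0     q1   q0 
   q1     q2   q3 
   q2     q4   q2 
   q3     q5   q3 
   q4     q6   q4 
   q5     q4   q7 
 * q6     q8   q6 
   q7     q9   q7 
   q8    q10   q8 
   q9     q6  q11 
   q10    q2  q10 
   q11   q12  q11 
   q12    q8  q13 
   q13   q14  q13 
   q14   q10   q0 
(> = start, * = accepting)

start=q0 accept=q6 q0-0->q1 q0-1->q0 q1-0->q2 q1-1->q3 q2-0->q4 q2-1->q2 q3-0->q5 q3-1->q3 q4-0->q6 q4-1->q4 q5-0->q4 q5-1->q7 q6-0->q8 q6-1->q6 q7-0->q9 q7-1->q7 q8-0->q10 q8-1->q8 q9-0->q6 q9-1->q11 q10-0->q2 q10-1->q10 q11-0->q12 q11-1->q11 q12-0->q8 q12-1->q13 q13-0->q14 q13-1->q13 q14-0->q10 q14-1->q0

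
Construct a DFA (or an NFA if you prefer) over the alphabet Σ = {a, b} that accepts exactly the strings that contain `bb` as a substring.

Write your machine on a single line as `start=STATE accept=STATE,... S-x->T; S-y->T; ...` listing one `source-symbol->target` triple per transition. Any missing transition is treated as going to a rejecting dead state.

start=S0; accept=S2; S0-a->S0; S0-b->S1; S1-a->S0; S1-b->S2; S2-a->S2; S2-b->S2

States S0..S1 record the length of the longest prefix of `bb` that matches the current input suffix. Reaching S2 means `bb` has been seen, and we stay there forever. Accept from S2.
A 3-state machine:
        a   b  
>  S0   S0  S1 
   S1   S0  S2 
 * S2   S2  S2 
(> = start, * = accepting)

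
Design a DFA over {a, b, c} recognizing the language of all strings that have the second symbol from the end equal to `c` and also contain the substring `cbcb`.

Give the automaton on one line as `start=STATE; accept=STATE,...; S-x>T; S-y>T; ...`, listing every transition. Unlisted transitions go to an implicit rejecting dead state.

start=S0; accept=S14,S21,S22; S0-a>S1; S0-b>S2; S0-c>S3; S1-a>S4; S1-b>S5; S1-c>S6; S2-a>S7; S2-b>S8; S2-c>S9; S3-a>S10; S3-b>S11; S3-c>S12; S4-a>S4; S4-b>S5; S4-c>S6; S5-a>S7; S5-b>S8; S5-c>S9; S6-a>S10; S6-b>S11; S6-c>S12; S7-a>S4; S7-b>S5; S7-c>S6; S8-a>S7; S8-b>S8; S8-c>S9; S9-a>S10; S9-b>S11; S9-c>S12; S10-a>S4; S10-b>S5; S10-c>S6; S11-a>S7; S11-b>S8; S11-c>S13; S12-a>S10; S12-b>S11; S12-c>S12; S13-a>S10; S13-b>S14; S13-c>S12; S14-a>S15; S14-b>S16; S14-c>S17; S15-a>S18; S15-b>S19; S15-c>S20; S16-a>S15; S16-b>S16; S16-c>S17; S17-a>S21; S17-b>S14; S17-c>S22; S18-a>S18; S18-b>S19; S18-c>S20; S19-a>S15; S19-b>S16; S19-c>S17; S20-a>S21; S20-b>S14; S20-c>S22; S21-a>S18; S21-b>S19; S21-c>S20; S22-a>S21; S22-b>S14; S22-c>S22

Handle the two conditions separately and then intersect. The first has 13 states tracking the last 2 symbols read; the second has 5 states tracking whether and how much of `cbcb` has been seen. A product state is a pair (one from each), accepting exactly when both do.
          a    b    c  
>  S0     S1   S2   S3 
   S1     S4   S5   S6 
   S2     S7   S8   S9 
   S3    S10  S11  S12 
   S4     S4   S5   S6 
   S5     S7   S8   S9 
   S6    S10  S11  S12 
   S7     S4   S5   S6 
   S8     S7   S8   S9 
   S9    S10  S11  S12 
   S10    S4   S5   S6 
   S11    S7   S8  S13 
   S12   S10  S11  S12 
   S13   S10  S14  S12 
 * S14   S15  S16  S17 
   S15   S18  S19  S20 
   S16   S15  S16  S17 
   S17   S21  S14  S22 
   S18   S18  S19  S20 
   S19   S15  S16  S17 
   S20   S21  S14  S22 
 * S21   S18  S19  S20 
 * S22   S21  S14  S22 
(> = start, * = accepting)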